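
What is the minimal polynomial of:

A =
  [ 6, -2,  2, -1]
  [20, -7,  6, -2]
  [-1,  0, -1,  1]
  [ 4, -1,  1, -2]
x^3 + 3*x^2 + 3*x + 1

The characteristic polynomial is χ_A(x) = (x + 1)^4, so the eigenvalues are known. The minimal polynomial is
  m_A(x) = Π_λ (x − λ)^{k_λ}
where k_λ is the size of the *largest* Jordan block for λ (equivalently, the smallest k with (A − λI)^k v = 0 for every generalised eigenvector v of λ).

  λ = -1: largest Jordan block has size 3, contributing (x + 1)^3

So m_A(x) = (x + 1)^3 = x^3 + 3*x^2 + 3*x + 1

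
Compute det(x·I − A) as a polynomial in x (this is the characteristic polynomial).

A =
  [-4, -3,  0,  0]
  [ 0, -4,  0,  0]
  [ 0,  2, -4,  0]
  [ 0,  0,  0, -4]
x^4 + 16*x^3 + 96*x^2 + 256*x + 256

Expanding det(x·I − A) (e.g. by cofactor expansion or by noting that A is similar to its Jordan form J, which has the same characteristic polynomial as A) gives
  χ_A(x) = x^4 + 16*x^3 + 96*x^2 + 256*x + 256
which factors as (x + 4)^4. The eigenvalues (with algebraic multiplicities) are λ = -4 with multiplicity 4.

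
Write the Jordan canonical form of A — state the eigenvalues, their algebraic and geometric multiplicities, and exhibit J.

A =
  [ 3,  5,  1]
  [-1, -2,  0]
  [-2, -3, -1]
J_3(0)

The characteristic polynomial is
  det(x·I − A) = x^3

Eigenvalues and multiplicities (the geometric multiplicity of λ is n − rank(A − λI), which equals the number of Jordan blocks for λ):
  λ = 0: algebraic multiplicity = 3, geometric multiplicity = 1

Determining the block sizes for each eigenvalue:
  λ = 0: one block (gm = 1), so the single block has size am = 3 → block sizes [3]

Assembling the blocks gives a Jordan form
J =
  [0, 1, 0]
  [0, 0, 1]
  [0, 0, 0]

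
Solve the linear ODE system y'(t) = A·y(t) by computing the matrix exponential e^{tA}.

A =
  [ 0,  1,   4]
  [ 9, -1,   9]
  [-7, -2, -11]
e^{tA} =
  [-3*t^2*exp(-4*t)/2 + 4*t*exp(-4*t) + exp(-4*t), -t^2*exp(-4*t)/2 + t*exp(-4*t), -3*t^2*exp(-4*t)/2 + 4*t*exp(-4*t)]
  [9*t*exp(-4*t), 3*t*exp(-4*t) + exp(-4*t), 9*t*exp(-4*t)]
  [3*t^2*exp(-4*t)/2 - 7*t*exp(-4*t), t^2*exp(-4*t)/2 - 2*t*exp(-4*t), 3*t^2*exp(-4*t)/2 - 7*t*exp(-4*t) + exp(-4*t)]

Strategy: write A = P · J · P⁻¹ where J is a Jordan canonical form, so e^{tA} = P · e^{tJ} · P⁻¹, and e^{tJ} can be computed block-by-block.

A has Jordan form
J =
  [-4,  1,  0]
  [ 0, -4,  1]
  [ 0,  0, -4]
(up to reordering of blocks).

Per-block formulas:
  For a 3×3 Jordan block J_3(-4): exp(t · J_3(-4)) = e^(-4t)·(I + t·N + (t^2/2)·N^2), where N is the 3×3 nilpotent shift.

After assembling e^{tJ} and conjugating by P, we get:

e^{tA} =
  [-3*t^2*exp(-4*t)/2 + 4*t*exp(-4*t) + exp(-4*t), -t^2*exp(-4*t)/2 + t*exp(-4*t), -3*t^2*exp(-4*t)/2 + 4*t*exp(-4*t)]
  [9*t*exp(-4*t), 3*t*exp(-4*t) + exp(-4*t), 9*t*exp(-4*t)]
  [3*t^2*exp(-4*t)/2 - 7*t*exp(-4*t), t^2*exp(-4*t)/2 - 2*t*exp(-4*t), 3*t^2*exp(-4*t)/2 - 7*t*exp(-4*t) + exp(-4*t)]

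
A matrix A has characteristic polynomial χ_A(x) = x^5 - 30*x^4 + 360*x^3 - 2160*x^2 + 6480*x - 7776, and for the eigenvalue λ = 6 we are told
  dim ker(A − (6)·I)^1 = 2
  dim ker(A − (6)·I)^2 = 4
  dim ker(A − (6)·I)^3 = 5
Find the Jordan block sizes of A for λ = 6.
Block sizes for λ = 6: [3, 2]

From the dimensions of kernels of powers, the number of Jordan blocks of size at least j is d_j − d_{j−1} where d_j = dim ker(N^j) (with d_0 = 0). Computing the differences gives [2, 2, 1].
The number of blocks of size exactly k is (#blocks of size ≥ k) − (#blocks of size ≥ k + 1), so the partition is: 1 block(s) of size 2, 1 block(s) of size 3.
In nonincreasing order the block sizes are [3, 2].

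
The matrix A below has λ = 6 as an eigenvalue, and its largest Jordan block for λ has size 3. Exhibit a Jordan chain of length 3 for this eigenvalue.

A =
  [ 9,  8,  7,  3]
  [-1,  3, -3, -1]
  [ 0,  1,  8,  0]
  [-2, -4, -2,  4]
A Jordan chain for λ = 6 of length 3:
v_1 = (-5, 2, -1, 2)ᵀ
v_2 = (3, -1, 0, -2)ᵀ
v_3 = (1, 0, 0, 0)ᵀ

Let N = A − (6)·I. We want v_3 with N^3 v_3 = 0 but N^2 v_3 ≠ 0; then v_{j-1} := N · v_j for j = 3, …, 2.

Pick v_3 = (1, 0, 0, 0)ᵀ.
Then v_2 = N · v_3 = (3, -1, 0, -2)ᵀ.
Then v_1 = N · v_2 = (-5, 2, -1, 2)ᵀ.

Sanity check: (A − (6)·I) v_1 = (0, 0, 0, 0)ᵀ = 0. ✓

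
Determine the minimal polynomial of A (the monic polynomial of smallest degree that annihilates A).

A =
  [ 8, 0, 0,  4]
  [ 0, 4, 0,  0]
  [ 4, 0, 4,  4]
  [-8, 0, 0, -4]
x^2 - 4*x

The characteristic polynomial is χ_A(x) = x*(x - 4)^3, so the eigenvalues are known. The minimal polynomial is
  m_A(x) = Π_λ (x − λ)^{k_λ}
where k_λ is the size of the *largest* Jordan block for λ (equivalently, the smallest k with (A − λI)^k v = 0 for every generalised eigenvector v of λ).

  λ = 0: largest Jordan block has size 1, contributing (x − 0)
  λ = 4: largest Jordan block has size 1, contributing (x − 4)

So m_A(x) = x*(x - 4) = x^2 - 4*x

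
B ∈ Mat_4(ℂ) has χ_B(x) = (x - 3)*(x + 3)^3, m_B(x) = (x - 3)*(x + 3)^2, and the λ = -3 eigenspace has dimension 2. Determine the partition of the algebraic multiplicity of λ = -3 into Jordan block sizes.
Block sizes for λ = -3: [2, 1]

Step 1 — from the characteristic polynomial, algebraic multiplicity of λ = -3 is 3. From dim ker(B − (-3)·I) = 2, there are exactly 2 Jordan blocks for λ = -3.
Step 2 — from the minimal polynomial, the factor (x + 3)^2 tells us the largest block for λ = -3 has size 2.
Step 3 — with total size 3, 2 blocks, and largest block 2, the block sizes (in nonincreasing order) are [2, 1].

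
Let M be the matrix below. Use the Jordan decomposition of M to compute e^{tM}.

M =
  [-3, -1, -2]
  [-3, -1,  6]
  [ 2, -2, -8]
e^{tM} =
  [t*exp(-4*t) + exp(-4*t), -t*exp(-4*t), -2*t*exp(-4*t)]
  [-3*t*exp(-4*t), 3*t*exp(-4*t) + exp(-4*t), 6*t*exp(-4*t)]
  [2*t*exp(-4*t), -2*t*exp(-4*t), -4*t*exp(-4*t) + exp(-4*t)]

Strategy: write M = P · J · P⁻¹ where J is a Jordan canonical form, so e^{tM} = P · e^{tJ} · P⁻¹, and e^{tJ} can be computed block-by-block.

M has Jordan form
J =
  [-4,  1,  0]
  [ 0, -4,  0]
  [ 0,  0, -4]
(up to reordering of blocks).

Per-block formulas:
  For a 1×1 block at λ = -4: exp(t · [-4]) = [e^(-4t)].
  For a 2×2 Jordan block J_2(-4): exp(t · J_2(-4)) = e^(-4t)·(I + t·N), where N is the 2×2 nilpotent shift.

After assembling e^{tJ} and conjugating by P, we get:

e^{tM} =
  [t*exp(-4*t) + exp(-4*t), -t*exp(-4*t), -2*t*exp(-4*t)]
  [-3*t*exp(-4*t), 3*t*exp(-4*t) + exp(-4*t), 6*t*exp(-4*t)]
  [2*t*exp(-4*t), -2*t*exp(-4*t), -4*t*exp(-4*t) + exp(-4*t)]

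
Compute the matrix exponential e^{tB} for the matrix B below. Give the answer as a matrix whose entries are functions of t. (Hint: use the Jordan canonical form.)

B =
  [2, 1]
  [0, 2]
e^{tB} =
  [exp(2*t), t*exp(2*t)]
  [0, exp(2*t)]

Strategy: write B = P · J · P⁻¹ where J is a Jordan canonical form, so e^{tB} = P · e^{tJ} · P⁻¹, and e^{tJ} can be computed block-by-block.

B has Jordan form
J =
  [2, 1]
  [0, 2]
(up to reordering of blocks).

Per-block formulas:
  For a 2×2 Jordan block J_2(2): exp(t · J_2(2)) = e^(2t)·(I + t·N), where N is the 2×2 nilpotent shift.

After assembling e^{tJ} and conjugating by P, we get:

e^{tB} =
  [exp(2*t), t*exp(2*t)]
  [0, exp(2*t)]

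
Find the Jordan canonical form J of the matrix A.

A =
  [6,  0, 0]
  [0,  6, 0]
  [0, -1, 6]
J_2(6) ⊕ J_1(6)

The characteristic polynomial is
  det(x·I − A) = x^3 - 18*x^2 + 108*x - 216 = (x - 6)^3

Eigenvalues and multiplicities (the geometric multiplicity of λ is n − rank(A − λI), which equals the number of Jordan blocks for λ):
  λ = 6: algebraic multiplicity = 3, geometric multiplicity = 2

Determining the block sizes for each eigenvalue:
  λ = 6: 2 blocks summing to 3 forces exactly one block of size 2 and the rest size 1 → block sizes [2, 1]

Assembling the blocks gives a Jordan form
J =
  [6, 1, 0]
  [0, 6, 0]
  [0, 0, 6]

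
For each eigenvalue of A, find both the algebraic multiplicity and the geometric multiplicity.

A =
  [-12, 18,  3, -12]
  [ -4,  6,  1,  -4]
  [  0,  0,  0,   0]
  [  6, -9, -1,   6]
λ = 0: alg = 4, geom = 2

Step 1 — factor the characteristic polynomial to read off the algebraic multiplicities:
  χ_A(x) = x^4

Step 2 — compute geometric multiplicities via the rank-nullity identity g(λ) = n − rank(A − λI):
  rank(A − (0)·I) = 2, so dim ker(A − (0)·I) = n − 2 = 2

Summary:
  λ = 0: algebraic multiplicity = 4, geometric multiplicity = 2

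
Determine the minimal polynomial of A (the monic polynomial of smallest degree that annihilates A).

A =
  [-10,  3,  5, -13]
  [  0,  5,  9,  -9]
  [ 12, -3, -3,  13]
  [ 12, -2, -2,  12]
x^3 - 2*x^2 - 4*x + 8

The characteristic polynomial is χ_A(x) = (x - 2)^3*(x + 2), so the eigenvalues are known. The minimal polynomial is
  m_A(x) = Π_λ (x − λ)^{k_λ}
where k_λ is the size of the *largest* Jordan block for λ (equivalently, the smallest k with (A − λI)^k v = 0 for every generalised eigenvector v of λ).

  λ = -2: largest Jordan block has size 1, contributing (x + 2)
  λ = 2: largest Jordan block has size 2, contributing (x − 2)^2

So m_A(x) = (x - 2)^2*(x + 2) = x^3 - 2*x^2 - 4*x + 8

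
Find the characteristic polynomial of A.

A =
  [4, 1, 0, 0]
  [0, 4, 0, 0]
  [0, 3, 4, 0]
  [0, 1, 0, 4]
x^4 - 16*x^3 + 96*x^2 - 256*x + 256

Expanding det(x·I − A) (e.g. by cofactor expansion or by noting that A is similar to its Jordan form J, which has the same characteristic polynomial as A) gives
  χ_A(x) = x^4 - 16*x^3 + 96*x^2 - 256*x + 256
which factors as (x - 4)^4. The eigenvalues (with algebraic multiplicities) are λ = 4 with multiplicity 4.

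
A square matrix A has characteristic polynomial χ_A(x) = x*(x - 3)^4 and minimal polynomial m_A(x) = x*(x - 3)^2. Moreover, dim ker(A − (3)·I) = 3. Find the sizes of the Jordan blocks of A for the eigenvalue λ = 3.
Block sizes for λ = 3: [2, 1, 1]

Step 1 — from the characteristic polynomial, algebraic multiplicity of λ = 3 is 4. From dim ker(A − (3)·I) = 3, there are exactly 3 Jordan blocks for λ = 3.
Step 2 — from the minimal polynomial, the factor (x − 3)^2 tells us the largest block for λ = 3 has size 2.
Step 3 — with total size 4, 3 blocks, and largest block 2, the block sizes (in nonincreasing order) are [2, 1, 1].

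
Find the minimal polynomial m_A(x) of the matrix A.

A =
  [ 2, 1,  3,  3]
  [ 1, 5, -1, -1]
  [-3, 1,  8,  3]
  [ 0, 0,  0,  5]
x^3 - 15*x^2 + 75*x - 125

The characteristic polynomial is χ_A(x) = (x - 5)^4, so the eigenvalues are known. The minimal polynomial is
  m_A(x) = Π_λ (x − λ)^{k_λ}
where k_λ is the size of the *largest* Jordan block for λ (equivalently, the smallest k with (A − λI)^k v = 0 for every generalised eigenvector v of λ).

  λ = 5: largest Jordan block has size 3, contributing (x − 5)^3

So m_A(x) = (x - 5)^3 = x^3 - 15*x^2 + 75*x - 125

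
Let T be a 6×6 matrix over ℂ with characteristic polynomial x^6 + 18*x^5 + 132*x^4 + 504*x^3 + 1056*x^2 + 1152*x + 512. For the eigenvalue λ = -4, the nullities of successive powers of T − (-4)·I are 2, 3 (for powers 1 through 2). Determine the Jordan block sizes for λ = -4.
Block sizes for λ = -4: [2, 1]

From the dimensions of kernels of powers, the number of Jordan blocks of size at least j is d_j − d_{j−1} where d_j = dim ker(N^j) (with d_0 = 0). Computing the differences gives [2, 1].
The number of blocks of size exactly k is (#blocks of size ≥ k) − (#blocks of size ≥ k + 1), so the partition is: 1 block(s) of size 1, 1 block(s) of size 2.
In nonincreasing order the block sizes are [2, 1].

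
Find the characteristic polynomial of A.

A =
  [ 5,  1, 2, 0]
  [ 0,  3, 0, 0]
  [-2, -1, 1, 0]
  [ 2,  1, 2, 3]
x^4 - 12*x^3 + 54*x^2 - 108*x + 81

Expanding det(x·I − A) (e.g. by cofactor expansion or by noting that A is similar to its Jordan form J, which has the same characteristic polynomial as A) gives
  χ_A(x) = x^4 - 12*x^3 + 54*x^2 - 108*x + 81
which factors as (x - 3)^4. The eigenvalues (with algebraic multiplicities) are λ = 3 with multiplicity 4.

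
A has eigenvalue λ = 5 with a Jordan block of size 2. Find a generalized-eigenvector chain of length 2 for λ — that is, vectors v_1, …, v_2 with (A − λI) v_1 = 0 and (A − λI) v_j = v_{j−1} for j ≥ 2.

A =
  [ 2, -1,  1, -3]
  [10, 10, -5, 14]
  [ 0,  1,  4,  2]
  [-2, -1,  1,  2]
A Jordan chain for λ = 5 of length 2:
v_1 = (0, 1, 1, 0)ᵀ
v_2 = (0, 3, 0, -1)ᵀ

Let N = A − (5)·I. We want v_2 with N^2 v_2 = 0 but N^1 v_2 ≠ 0; then v_{j-1} := N · v_j for j = 2, …, 2.

Pick v_2 = (0, 3, 0, -1)ᵀ.
Then v_1 = N · v_2 = (0, 1, 1, 0)ᵀ.

Sanity check: (A − (5)·I) v_1 = (0, 0, 0, 0)ᵀ = 0. ✓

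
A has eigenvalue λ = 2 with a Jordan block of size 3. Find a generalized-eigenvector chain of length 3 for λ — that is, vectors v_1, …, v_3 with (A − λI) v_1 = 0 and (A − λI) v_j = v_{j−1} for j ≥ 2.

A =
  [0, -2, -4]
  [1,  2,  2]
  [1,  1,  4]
A Jordan chain for λ = 2 of length 3:
v_1 = (-2, 0, 1)ᵀ
v_2 = (-2, 1, 1)ᵀ
v_3 = (1, 0, 0)ᵀ

Let N = A − (2)·I. We want v_3 with N^3 v_3 = 0 but N^2 v_3 ≠ 0; then v_{j-1} := N · v_j for j = 3, …, 2.

Pick v_3 = (1, 0, 0)ᵀ.
Then v_2 = N · v_3 = (-2, 1, 1)ᵀ.
Then v_1 = N · v_2 = (-2, 0, 1)ᵀ.

Sanity check: (A − (2)·I) v_1 = (0, 0, 0)ᵀ = 0. ✓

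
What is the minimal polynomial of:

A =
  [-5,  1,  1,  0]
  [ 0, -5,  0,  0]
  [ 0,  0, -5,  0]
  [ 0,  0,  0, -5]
x^2 + 10*x + 25

The characteristic polynomial is χ_A(x) = (x + 5)^4, so the eigenvalues are known. The minimal polynomial is
  m_A(x) = Π_λ (x − λ)^{k_λ}
where k_λ is the size of the *largest* Jordan block for λ (equivalently, the smallest k with (A − λI)^k v = 0 for every generalised eigenvector v of λ).

  λ = -5: largest Jordan block has size 2, contributing (x + 5)^2

So m_A(x) = (x + 5)^2 = x^2 + 10*x + 25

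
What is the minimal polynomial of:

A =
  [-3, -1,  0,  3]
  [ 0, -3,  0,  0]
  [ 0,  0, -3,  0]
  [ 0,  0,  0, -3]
x^2 + 6*x + 9

The characteristic polynomial is χ_A(x) = (x + 3)^4, so the eigenvalues are known. The minimal polynomial is
  m_A(x) = Π_λ (x − λ)^{k_λ}
where k_λ is the size of the *largest* Jordan block for λ (equivalently, the smallest k with (A − λI)^k v = 0 for every generalised eigenvector v of λ).

  λ = -3: largest Jordan block has size 2, contributing (x + 3)^2

So m_A(x) = (x + 3)^2 = x^2 + 6*x + 9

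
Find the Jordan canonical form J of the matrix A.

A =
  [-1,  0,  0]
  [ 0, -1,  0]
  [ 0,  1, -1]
J_2(-1) ⊕ J_1(-1)

The characteristic polynomial is
  det(x·I − A) = x^3 + 3*x^2 + 3*x + 1 = (x + 1)^3

Eigenvalues and multiplicities (the geometric multiplicity of λ is n − rank(A − λI), which equals the number of Jordan blocks for λ):
  λ = -1: algebraic multiplicity = 3, geometric multiplicity = 2

Determining the block sizes for each eigenvalue:
  λ = -1: 2 blocks summing to 3 forces exactly one block of size 2 and the rest size 1 → block sizes [2, 1]

Assembling the blocks gives a Jordan form
J =
  [-1,  1,  0]
  [ 0, -1,  0]
  [ 0,  0, -1]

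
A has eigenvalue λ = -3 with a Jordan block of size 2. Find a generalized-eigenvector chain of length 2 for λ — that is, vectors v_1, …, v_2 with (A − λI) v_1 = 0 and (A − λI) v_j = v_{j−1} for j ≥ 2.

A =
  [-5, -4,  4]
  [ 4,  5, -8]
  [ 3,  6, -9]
A Jordan chain for λ = -3 of length 2:
v_1 = (-2, 4, 3)ᵀ
v_2 = (1, 0, 0)ᵀ

Let N = A − (-3)·I. We want v_2 with N^2 v_2 = 0 but N^1 v_2 ≠ 0; then v_{j-1} := N · v_j for j = 2, …, 2.

Pick v_2 = (1, 0, 0)ᵀ.
Then v_1 = N · v_2 = (-2, 4, 3)ᵀ.

Sanity check: (A − (-3)·I) v_1 = (0, 0, 0)ᵀ = 0. ✓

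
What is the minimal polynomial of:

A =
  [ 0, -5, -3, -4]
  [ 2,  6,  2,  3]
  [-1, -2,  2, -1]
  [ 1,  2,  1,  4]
x^3 - 9*x^2 + 27*x - 27

The characteristic polynomial is χ_A(x) = (x - 3)^4, so the eigenvalues are known. The minimal polynomial is
  m_A(x) = Π_λ (x − λ)^{k_λ}
where k_λ is the size of the *largest* Jordan block for λ (equivalently, the smallest k with (A − λI)^k v = 0 for every generalised eigenvector v of λ).

  λ = 3: largest Jordan block has size 3, contributing (x − 3)^3

So m_A(x) = (x - 3)^3 = x^3 - 9*x^2 + 27*x - 27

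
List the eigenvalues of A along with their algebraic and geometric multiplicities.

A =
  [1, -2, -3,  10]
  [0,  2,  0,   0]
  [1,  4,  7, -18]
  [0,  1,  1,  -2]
λ = 2: alg = 4, geom = 2

Step 1 — factor the characteristic polynomial to read off the algebraic multiplicities:
  χ_A(x) = (x - 2)^4

Step 2 — compute geometric multiplicities via the rank-nullity identity g(λ) = n − rank(A − λI):
  rank(A − (2)·I) = 2, so dim ker(A − (2)·I) = n − 2 = 2

Summary:
  λ = 2: algebraic multiplicity = 4, geometric multiplicity = 2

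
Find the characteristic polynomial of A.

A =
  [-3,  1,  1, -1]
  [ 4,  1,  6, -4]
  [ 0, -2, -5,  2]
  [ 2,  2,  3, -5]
x^4 + 12*x^3 + 54*x^2 + 108*x + 81

Expanding det(x·I − A) (e.g. by cofactor expansion or by noting that A is similar to its Jordan form J, which has the same characteristic polynomial as A) gives
  χ_A(x) = x^4 + 12*x^3 + 54*x^2 + 108*x + 81
which factors as (x + 3)^4. The eigenvalues (with algebraic multiplicities) are λ = -3 with multiplicity 4.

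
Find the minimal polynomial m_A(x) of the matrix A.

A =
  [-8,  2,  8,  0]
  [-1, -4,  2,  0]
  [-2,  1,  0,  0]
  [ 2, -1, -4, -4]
x^3 + 12*x^2 + 48*x + 64

The characteristic polynomial is χ_A(x) = (x + 4)^4, so the eigenvalues are known. The minimal polynomial is
  m_A(x) = Π_λ (x − λ)^{k_λ}
where k_λ is the size of the *largest* Jordan block for λ (equivalently, the smallest k with (A − λI)^k v = 0 for every generalised eigenvector v of λ).

  λ = -4: largest Jordan block has size 3, contributing (x + 4)^3

So m_A(x) = (x + 4)^3 = x^3 + 12*x^2 + 48*x + 64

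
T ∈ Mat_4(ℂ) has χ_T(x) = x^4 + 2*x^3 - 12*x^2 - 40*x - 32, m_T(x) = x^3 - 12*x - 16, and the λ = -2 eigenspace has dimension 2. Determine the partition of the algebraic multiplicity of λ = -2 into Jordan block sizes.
Block sizes for λ = -2: [2, 1]

Step 1 — from the characteristic polynomial, algebraic multiplicity of λ = -2 is 3. From dim ker(T − (-2)·I) = 2, there are exactly 2 Jordan blocks for λ = -2.
Step 2 — from the minimal polynomial, the factor (x + 2)^2 tells us the largest block for λ = -2 has size 2.
Step 3 — with total size 3, 2 blocks, and largest block 2, the block sizes (in nonincreasing order) are [2, 1].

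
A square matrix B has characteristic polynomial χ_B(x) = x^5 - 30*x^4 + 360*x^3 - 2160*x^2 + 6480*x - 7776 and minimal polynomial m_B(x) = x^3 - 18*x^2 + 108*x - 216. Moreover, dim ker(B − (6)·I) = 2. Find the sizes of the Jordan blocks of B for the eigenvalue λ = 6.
Block sizes for λ = 6: [3, 2]

Step 1 — from the characteristic polynomial, algebraic multiplicity of λ = 6 is 5. From dim ker(B − (6)·I) = 2, there are exactly 2 Jordan blocks for λ = 6.
Step 2 — from the minimal polynomial, the factor (x − 6)^3 tells us the largest block for λ = 6 has size 3.
Step 3 — with total size 5, 2 blocks, and largest block 3, the block sizes (in nonincreasing order) are [3, 2].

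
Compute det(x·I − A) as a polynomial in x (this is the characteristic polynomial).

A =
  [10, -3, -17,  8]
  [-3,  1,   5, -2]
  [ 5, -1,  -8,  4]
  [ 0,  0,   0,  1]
x^4 - 4*x^3 + 6*x^2 - 4*x + 1

Expanding det(x·I − A) (e.g. by cofactor expansion or by noting that A is similar to its Jordan form J, which has the same characteristic polynomial as A) gives
  χ_A(x) = x^4 - 4*x^3 + 6*x^2 - 4*x + 1
which factors as (x - 1)^4. The eigenvalues (with algebraic multiplicities) are λ = 1 with multiplicity 4.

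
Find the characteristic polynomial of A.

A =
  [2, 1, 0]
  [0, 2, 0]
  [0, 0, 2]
x^3 - 6*x^2 + 12*x - 8

Expanding det(x·I − A) (e.g. by cofactor expansion or by noting that A is similar to its Jordan form J, which has the same characteristic polynomial as A) gives
  χ_A(x) = x^3 - 6*x^2 + 12*x - 8
which factors as (x - 2)^3. The eigenvalues (with algebraic multiplicities) are λ = 2 with multiplicity 3.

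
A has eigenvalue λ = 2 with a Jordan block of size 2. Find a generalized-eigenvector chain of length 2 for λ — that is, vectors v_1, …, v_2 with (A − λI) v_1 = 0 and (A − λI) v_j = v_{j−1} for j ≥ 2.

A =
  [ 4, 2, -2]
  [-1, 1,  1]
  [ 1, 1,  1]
A Jordan chain for λ = 2 of length 2:
v_1 = (2, -1, 1)ᵀ
v_2 = (1, 0, 0)ᵀ

Let N = A − (2)·I. We want v_2 with N^2 v_2 = 0 but N^1 v_2 ≠ 0; then v_{j-1} := N · v_j for j = 2, …, 2.

Pick v_2 = (1, 0, 0)ᵀ.
Then v_1 = N · v_2 = (2, -1, 1)ᵀ.

Sanity check: (A − (2)·I) v_1 = (0, 0, 0)ᵀ = 0. ✓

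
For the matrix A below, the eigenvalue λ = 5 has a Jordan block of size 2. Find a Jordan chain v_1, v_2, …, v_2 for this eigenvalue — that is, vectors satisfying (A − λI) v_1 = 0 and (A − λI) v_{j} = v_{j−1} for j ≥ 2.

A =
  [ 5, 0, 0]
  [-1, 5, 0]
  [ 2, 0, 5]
A Jordan chain for λ = 5 of length 2:
v_1 = (0, -1, 2)ᵀ
v_2 = (1, 0, 0)ᵀ

Let N = A − (5)·I. We want v_2 with N^2 v_2 = 0 but N^1 v_2 ≠ 0; then v_{j-1} := N · v_j for j = 2, …, 2.

Pick v_2 = (1, 0, 0)ᵀ.
Then v_1 = N · v_2 = (0, -1, 2)ᵀ.

Sanity check: (A − (5)·I) v_1 = (0, 0, 0)ᵀ = 0. ✓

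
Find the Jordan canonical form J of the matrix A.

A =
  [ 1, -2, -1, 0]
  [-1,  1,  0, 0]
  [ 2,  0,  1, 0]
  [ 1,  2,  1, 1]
J_3(1) ⊕ J_1(1)

The characteristic polynomial is
  det(x·I − A) = x^4 - 4*x^3 + 6*x^2 - 4*x + 1 = (x - 1)^4

Eigenvalues and multiplicities (the geometric multiplicity of λ is n − rank(A − λI), which equals the number of Jordan blocks for λ):
  λ = 1: algebraic multiplicity = 4, geometric multiplicity = 2

Determining the block sizes for each eigenvalue:
  λ = 1: with am = 4 and gm = 2, the partition is not yet determined (e.g. several partitions of 4 into 2 parts exist). Let N = A − (1)·I. Computing rank(N^1) = 2, rank(N^2) = 1, rank(N^3) = 0; the number of blocks of size ≥ j is rank(N^{j−1}) − rank(N^j), giving [2, 1, 1]. So we have 1 block(s) of size 3, 1 block(s) of size 1 → block sizes [3, 1]

Assembling the blocks gives a Jordan form
J =
  [1, 1, 0, 0]
  [0, 1, 1, 0]
  [0, 0, 1, 0]
  [0, 0, 0, 1]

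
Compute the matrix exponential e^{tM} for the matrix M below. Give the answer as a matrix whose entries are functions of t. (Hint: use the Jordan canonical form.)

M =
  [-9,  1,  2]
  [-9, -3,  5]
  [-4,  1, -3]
e^{tM} =
  [-t^2*exp(-5*t)/2 - 4*t*exp(-5*t) + exp(-5*t), t*exp(-5*t), t^2*exp(-5*t)/2 + 2*t*exp(-5*t)]
  [-t^2*exp(-5*t) - 9*t*exp(-5*t), 2*t*exp(-5*t) + exp(-5*t), t^2*exp(-5*t) + 5*t*exp(-5*t)]
  [-t^2*exp(-5*t)/2 - 4*t*exp(-5*t), t*exp(-5*t), t^2*exp(-5*t)/2 + 2*t*exp(-5*t) + exp(-5*t)]

Strategy: write M = P · J · P⁻¹ where J is a Jordan canonical form, so e^{tM} = P · e^{tJ} · P⁻¹, and e^{tJ} can be computed block-by-block.

M has Jordan form
J =
  [-5,  1,  0]
  [ 0, -5,  1]
  [ 0,  0, -5]
(up to reordering of blocks).

Per-block formulas:
  For a 3×3 Jordan block J_3(-5): exp(t · J_3(-5)) = e^(-5t)·(I + t·N + (t^2/2)·N^2), where N is the 3×3 nilpotent shift.

After assembling e^{tJ} and conjugating by P, we get:

e^{tM} =
  [-t^2*exp(-5*t)/2 - 4*t*exp(-5*t) + exp(-5*t), t*exp(-5*t), t^2*exp(-5*t)/2 + 2*t*exp(-5*t)]
  [-t^2*exp(-5*t) - 9*t*exp(-5*t), 2*t*exp(-5*t) + exp(-5*t), t^2*exp(-5*t) + 5*t*exp(-5*t)]
  [-t^2*exp(-5*t)/2 - 4*t*exp(-5*t), t*exp(-5*t), t^2*exp(-5*t)/2 + 2*t*exp(-5*t) + exp(-5*t)]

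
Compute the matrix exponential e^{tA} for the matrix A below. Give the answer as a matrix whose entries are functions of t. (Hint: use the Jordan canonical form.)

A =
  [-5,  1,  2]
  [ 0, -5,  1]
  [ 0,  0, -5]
e^{tA} =
  [exp(-5*t), t*exp(-5*t), t^2*exp(-5*t)/2 + 2*t*exp(-5*t)]
  [0, exp(-5*t), t*exp(-5*t)]
  [0, 0, exp(-5*t)]

Strategy: write A = P · J · P⁻¹ where J is a Jordan canonical form, so e^{tA} = P · e^{tJ} · P⁻¹, and e^{tJ} can be computed block-by-block.

A has Jordan form
J =
  [-5,  1,  0]
  [ 0, -5,  1]
  [ 0,  0, -5]
(up to reordering of blocks).

Per-block formulas:
  For a 3×3 Jordan block J_3(-5): exp(t · J_3(-5)) = e^(-5t)·(I + t·N + (t^2/2)·N^2), where N is the 3×3 nilpotent shift.

After assembling e^{tJ} and conjugating by P, we get:

e^{tA} =
  [exp(-5*t), t*exp(-5*t), t^2*exp(-5*t)/2 + 2*t*exp(-5*t)]
  [0, exp(-5*t), t*exp(-5*t)]
  [0, 0, exp(-5*t)]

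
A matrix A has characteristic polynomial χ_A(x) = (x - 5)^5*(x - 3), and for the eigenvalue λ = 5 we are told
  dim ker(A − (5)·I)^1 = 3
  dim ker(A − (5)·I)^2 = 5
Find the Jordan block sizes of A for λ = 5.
Block sizes for λ = 5: [2, 2, 1]

From the dimensions of kernels of powers, the number of Jordan blocks of size at least j is d_j − d_{j−1} where d_j = dim ker(N^j) (with d_0 = 0). Computing the differences gives [3, 2].
The number of blocks of size exactly k is (#blocks of size ≥ k) − (#blocks of size ≥ k + 1), so the partition is: 1 block(s) of size 1, 2 block(s) of size 2.
In nonincreasing order the block sizes are [2, 2, 1].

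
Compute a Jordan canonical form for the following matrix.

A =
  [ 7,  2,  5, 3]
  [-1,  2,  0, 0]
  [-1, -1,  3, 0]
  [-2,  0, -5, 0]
J_3(3) ⊕ J_1(3)

The characteristic polynomial is
  det(x·I − A) = x^4 - 12*x^3 + 54*x^2 - 108*x + 81 = (x - 3)^4

Eigenvalues and multiplicities (the geometric multiplicity of λ is n − rank(A − λI), which equals the number of Jordan blocks for λ):
  λ = 3: algebraic multiplicity = 4, geometric multiplicity = 2

Determining the block sizes for each eigenvalue:
  λ = 3: with am = 4 and gm = 2, the partition is not yet determined (e.g. several partitions of 4 into 2 parts exist). Let N = A − (3)·I. Computing rank(N^1) = 2, rank(N^2) = 1, rank(N^3) = 0; the number of blocks of size ≥ j is rank(N^{j−1}) − rank(N^j), giving [2, 1, 1]. So we have 1 block(s) of size 3, 1 block(s) of size 1 → block sizes [3, 1]

Assembling the blocks gives a Jordan form
J =
  [3, 1, 0, 0]
  [0, 3, 1, 0]
  [0, 0, 3, 0]
  [0, 0, 0, 3]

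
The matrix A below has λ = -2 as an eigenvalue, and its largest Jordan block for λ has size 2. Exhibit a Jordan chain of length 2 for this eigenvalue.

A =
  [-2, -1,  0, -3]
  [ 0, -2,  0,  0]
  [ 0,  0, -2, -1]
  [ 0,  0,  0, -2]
A Jordan chain for λ = -2 of length 2:
v_1 = (-1, 0, 0, 0)ᵀ
v_2 = (0, 1, 0, 0)ᵀ

Let N = A − (-2)·I. We want v_2 with N^2 v_2 = 0 but N^1 v_2 ≠ 0; then v_{j-1} := N · v_j for j = 2, …, 2.

Pick v_2 = (0, 1, 0, 0)ᵀ.
Then v_1 = N · v_2 = (-1, 0, 0, 0)ᵀ.

Sanity check: (A − (-2)·I) v_1 = (0, 0, 0, 0)ᵀ = 0. ✓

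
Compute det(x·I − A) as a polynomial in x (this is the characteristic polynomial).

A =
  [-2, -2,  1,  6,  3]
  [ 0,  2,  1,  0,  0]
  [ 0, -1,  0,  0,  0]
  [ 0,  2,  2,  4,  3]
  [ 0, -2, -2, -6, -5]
x^5 + x^4 - 5*x^3 - x^2 + 8*x - 4

Expanding det(x·I − A) (e.g. by cofactor expansion or by noting that A is similar to its Jordan form J, which has the same characteristic polynomial as A) gives
  χ_A(x) = x^5 + x^4 - 5*x^3 - x^2 + 8*x - 4
which factors as (x - 1)^3*(x + 2)^2. The eigenvalues (with algebraic multiplicities) are λ = -2 with multiplicity 2, λ = 1 with multiplicity 3.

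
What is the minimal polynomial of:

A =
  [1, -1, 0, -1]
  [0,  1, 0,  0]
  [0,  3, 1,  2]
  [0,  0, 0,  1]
x^2 - 2*x + 1

The characteristic polynomial is χ_A(x) = (x - 1)^4, so the eigenvalues are known. The minimal polynomial is
  m_A(x) = Π_λ (x − λ)^{k_λ}
where k_λ is the size of the *largest* Jordan block for λ (equivalently, the smallest k with (A − λI)^k v = 0 for every generalised eigenvector v of λ).

  λ = 1: largest Jordan block has size 2, contributing (x − 1)^2

So m_A(x) = (x - 1)^2 = x^2 - 2*x + 1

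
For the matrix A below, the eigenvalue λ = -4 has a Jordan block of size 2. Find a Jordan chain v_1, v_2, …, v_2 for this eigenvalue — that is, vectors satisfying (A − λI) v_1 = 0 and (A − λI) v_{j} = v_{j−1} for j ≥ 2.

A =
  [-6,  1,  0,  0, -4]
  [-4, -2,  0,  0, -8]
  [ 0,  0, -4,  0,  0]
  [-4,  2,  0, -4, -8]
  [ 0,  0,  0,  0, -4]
A Jordan chain for λ = -4 of length 2:
v_1 = (-2, -4, 0, -4, 0)ᵀ
v_2 = (1, 0, 0, 0, 0)ᵀ

Let N = A − (-4)·I. We want v_2 with N^2 v_2 = 0 but N^1 v_2 ≠ 0; then v_{j-1} := N · v_j for j = 2, …, 2.

Pick v_2 = (1, 0, 0, 0, 0)ᵀ.
Then v_1 = N · v_2 = (-2, -4, 0, -4, 0)ᵀ.

Sanity check: (A − (-4)·I) v_1 = (0, 0, 0, 0, 0)ᵀ = 0. ✓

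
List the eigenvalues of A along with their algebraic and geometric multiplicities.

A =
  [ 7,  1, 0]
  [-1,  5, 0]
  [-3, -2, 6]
λ = 6: alg = 3, geom = 1

Step 1 — factor the characteristic polynomial to read off the algebraic multiplicities:
  χ_A(x) = (x - 6)^3

Step 2 — compute geometric multiplicities via the rank-nullity identity g(λ) = n − rank(A − λI):
  rank(A − (6)·I) = 2, so dim ker(A − (6)·I) = n − 2 = 1

Summary:
  λ = 6: algebraic multiplicity = 3, geometric multiplicity = 1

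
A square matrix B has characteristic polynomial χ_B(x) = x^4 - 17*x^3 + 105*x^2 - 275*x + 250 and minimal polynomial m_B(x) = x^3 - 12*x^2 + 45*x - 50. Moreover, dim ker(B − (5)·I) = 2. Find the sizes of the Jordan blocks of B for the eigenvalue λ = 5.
Block sizes for λ = 5: [2, 1]

Step 1 — from the characteristic polynomial, algebraic multiplicity of λ = 5 is 3. From dim ker(B − (5)·I) = 2, there are exactly 2 Jordan blocks for λ = 5.
Step 2 — from the minimal polynomial, the factor (x − 5)^2 tells us the largest block for λ = 5 has size 2.
Step 3 — with total size 3, 2 blocks, and largest block 2, the block sizes (in nonincreasing order) are [2, 1].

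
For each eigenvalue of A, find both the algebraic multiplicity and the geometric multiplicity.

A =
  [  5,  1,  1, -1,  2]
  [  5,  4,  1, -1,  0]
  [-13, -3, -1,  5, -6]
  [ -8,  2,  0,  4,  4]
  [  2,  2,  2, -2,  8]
λ = 4: alg = 5, geom = 3

Step 1 — factor the characteristic polynomial to read off the algebraic multiplicities:
  χ_A(x) = (x - 4)^5

Step 2 — compute geometric multiplicities via the rank-nullity identity g(λ) = n − rank(A − λI):
  rank(A − (4)·I) = 2, so dim ker(A − (4)·I) = n − 2 = 3

Summary:
  λ = 4: algebraic multiplicity = 5, geometric multiplicity = 3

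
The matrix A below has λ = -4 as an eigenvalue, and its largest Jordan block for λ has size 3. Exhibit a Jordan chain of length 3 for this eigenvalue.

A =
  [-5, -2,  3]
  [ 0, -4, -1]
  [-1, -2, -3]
A Jordan chain for λ = -4 of length 3:
v_1 = (-2, 1, 0)ᵀ
v_2 = (-1, 0, -1)ᵀ
v_3 = (1, 0, 0)ᵀ

Let N = A − (-4)·I. We want v_3 with N^3 v_3 = 0 but N^2 v_3 ≠ 0; then v_{j-1} := N · v_j for j = 3, …, 2.

Pick v_3 = (1, 0, 0)ᵀ.
Then v_2 = N · v_3 = (-1, 0, -1)ᵀ.
Then v_1 = N · v_2 = (-2, 1, 0)ᵀ.

Sanity check: (A − (-4)·I) v_1 = (0, 0, 0)ᵀ = 0. ✓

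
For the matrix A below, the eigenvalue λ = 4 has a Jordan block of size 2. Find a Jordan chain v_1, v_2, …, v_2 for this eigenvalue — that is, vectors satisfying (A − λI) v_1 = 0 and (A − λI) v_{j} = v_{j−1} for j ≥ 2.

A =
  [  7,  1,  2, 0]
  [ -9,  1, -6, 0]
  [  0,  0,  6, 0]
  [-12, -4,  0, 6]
A Jordan chain for λ = 4 of length 2:
v_1 = (3, -9, 0, 0)ᵀ
v_2 = (1, 0, 0, 6)ᵀ

Let N = A − (4)·I. We want v_2 with N^2 v_2 = 0 but N^1 v_2 ≠ 0; then v_{j-1} := N · v_j for j = 2, …, 2.

Pick v_2 = (1, 0, 0, 6)ᵀ.
Then v_1 = N · v_2 = (3, -9, 0, 0)ᵀ.

Sanity check: (A − (4)·I) v_1 = (0, 0, 0, 0)ᵀ = 0. ✓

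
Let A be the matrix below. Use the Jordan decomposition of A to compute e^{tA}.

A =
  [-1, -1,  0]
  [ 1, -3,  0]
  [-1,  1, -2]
e^{tA} =
  [t*exp(-2*t) + exp(-2*t), -t*exp(-2*t), 0]
  [t*exp(-2*t), -t*exp(-2*t) + exp(-2*t), 0]
  [-t*exp(-2*t), t*exp(-2*t), exp(-2*t)]

Strategy: write A = P · J · P⁻¹ where J is a Jordan canonical form, so e^{tA} = P · e^{tJ} · P⁻¹, and e^{tJ} can be computed block-by-block.

A has Jordan form
J =
  [-2,  1,  0]
  [ 0, -2,  0]
  [ 0,  0, -2]
(up to reordering of blocks).

Per-block formulas:
  For a 2×2 Jordan block J_2(-2): exp(t · J_2(-2)) = e^(-2t)·(I + t·N), where N is the 2×2 nilpotent shift.
  For a 1×1 block at λ = -2: exp(t · [-2]) = [e^(-2t)].

After assembling e^{tJ} and conjugating by P, we get:

e^{tA} =
  [t*exp(-2*t) + exp(-2*t), -t*exp(-2*t), 0]
  [t*exp(-2*t), -t*exp(-2*t) + exp(-2*t), 0]
  [-t*exp(-2*t), t*exp(-2*t), exp(-2*t)]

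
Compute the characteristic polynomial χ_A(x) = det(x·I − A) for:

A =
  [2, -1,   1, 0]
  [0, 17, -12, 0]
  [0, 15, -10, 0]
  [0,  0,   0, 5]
x^4 - 14*x^3 + 69*x^2 - 140*x + 100

Expanding det(x·I − A) (e.g. by cofactor expansion or by noting that A is similar to its Jordan form J, which has the same characteristic polynomial as A) gives
  χ_A(x) = x^4 - 14*x^3 + 69*x^2 - 140*x + 100
which factors as (x - 5)^2*(x - 2)^2. The eigenvalues (with algebraic multiplicities) are λ = 2 with multiplicity 2, λ = 5 with multiplicity 2.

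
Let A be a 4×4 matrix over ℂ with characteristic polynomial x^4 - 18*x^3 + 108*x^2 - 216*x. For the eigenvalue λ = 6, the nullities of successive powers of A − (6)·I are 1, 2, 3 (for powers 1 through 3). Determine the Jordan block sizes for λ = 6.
Block sizes for λ = 6: [3]

From the dimensions of kernels of powers, the number of Jordan blocks of size at least j is d_j − d_{j−1} where d_j = dim ker(N^j) (with d_0 = 0). Computing the differences gives [1, 1, 1].
The number of blocks of size exactly k is (#blocks of size ≥ k) − (#blocks of size ≥ k + 1), so the partition is: 1 block(s) of size 3.
In nonincreasing order the block sizes are [3].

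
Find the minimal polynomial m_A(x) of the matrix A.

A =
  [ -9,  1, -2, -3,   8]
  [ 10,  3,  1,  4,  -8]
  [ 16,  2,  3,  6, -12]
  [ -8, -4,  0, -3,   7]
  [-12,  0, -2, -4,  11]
x^3 - 3*x^2 + 3*x - 1

The characteristic polynomial is χ_A(x) = (x - 1)^5, so the eigenvalues are known. The minimal polynomial is
  m_A(x) = Π_λ (x − λ)^{k_λ}
where k_λ is the size of the *largest* Jordan block for λ (equivalently, the smallest k with (A − λI)^k v = 0 for every generalised eigenvector v of λ).

  λ = 1: largest Jordan block has size 3, contributing (x − 1)^3

So m_A(x) = (x - 1)^3 = x^3 - 3*x^2 + 3*x - 1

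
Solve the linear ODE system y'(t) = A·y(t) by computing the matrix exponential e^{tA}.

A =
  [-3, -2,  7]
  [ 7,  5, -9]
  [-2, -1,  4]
e^{tA} =
  [-3*t^2*exp(2*t)/2 - 5*t*exp(2*t) + exp(2*t), -3*t^2*exp(2*t)/2 - 2*t*exp(2*t), -3*t^2*exp(2*t)/2 + 7*t*exp(2*t)]
  [2*t^2*exp(2*t) + 7*t*exp(2*t), 2*t^2*exp(2*t) + 3*t*exp(2*t) + exp(2*t), 2*t^2*exp(2*t) - 9*t*exp(2*t)]
  [-t^2*exp(2*t)/2 - 2*t*exp(2*t), -t^2*exp(2*t)/2 - t*exp(2*t), -t^2*exp(2*t)/2 + 2*t*exp(2*t) + exp(2*t)]

Strategy: write A = P · J · P⁻¹ where J is a Jordan canonical form, so e^{tA} = P · e^{tJ} · P⁻¹, and e^{tJ} can be computed block-by-block.

A has Jordan form
J =
  [2, 1, 0]
  [0, 2, 1]
  [0, 0, 2]
(up to reordering of blocks).

Per-block formulas:
  For a 3×3 Jordan block J_3(2): exp(t · J_3(2)) = e^(2t)·(I + t·N + (t^2/2)·N^2), where N is the 3×3 nilpotent shift.

After assembling e^{tJ} and conjugating by P, we get:

e^{tA} =
  [-3*t^2*exp(2*t)/2 - 5*t*exp(2*t) + exp(2*t), -3*t^2*exp(2*t)/2 - 2*t*exp(2*t), -3*t^2*exp(2*t)/2 + 7*t*exp(2*t)]
  [2*t^2*exp(2*t) + 7*t*exp(2*t), 2*t^2*exp(2*t) + 3*t*exp(2*t) + exp(2*t), 2*t^2*exp(2*t) - 9*t*exp(2*t)]
  [-t^2*exp(2*t)/2 - 2*t*exp(2*t), -t^2*exp(2*t)/2 - t*exp(2*t), -t^2*exp(2*t)/2 + 2*t*exp(2*t) + exp(2*t)]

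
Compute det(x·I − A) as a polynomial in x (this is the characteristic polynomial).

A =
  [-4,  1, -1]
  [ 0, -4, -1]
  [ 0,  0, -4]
x^3 + 12*x^2 + 48*x + 64

Expanding det(x·I − A) (e.g. by cofactor expansion or by noting that A is similar to its Jordan form J, which has the same characteristic polynomial as A) gives
  χ_A(x) = x^3 + 12*x^2 + 48*x + 64
which factors as (x + 4)^3. The eigenvalues (with algebraic multiplicities) are λ = -4 with multiplicity 3.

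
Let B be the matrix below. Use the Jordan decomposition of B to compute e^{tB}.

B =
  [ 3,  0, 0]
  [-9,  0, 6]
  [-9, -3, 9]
e^{tB} =
  [exp(3*t), 0, 0]
  [-3*exp(6*t) + 3*exp(3*t), -exp(6*t) + 2*exp(3*t), 2*exp(6*t) - 2*exp(3*t)]
  [-3*exp(6*t) + 3*exp(3*t), -exp(6*t) + exp(3*t), 2*exp(6*t) - exp(3*t)]

Strategy: write B = P · J · P⁻¹ where J is a Jordan canonical form, so e^{tB} = P · e^{tJ} · P⁻¹, and e^{tJ} can be computed block-by-block.

B has Jordan form
J =
  [3, 0, 0]
  [0, 3, 0]
  [0, 0, 6]
(up to reordering of blocks).

Per-block formulas:
  For a 1×1 block at λ = 3: exp(t · [3]) = [e^(3t)].
  For a 1×1 block at λ = 6: exp(t · [6]) = [e^(6t)].

After assembling e^{tJ} and conjugating by P, we get:

e^{tB} =
  [exp(3*t), 0, 0]
  [-3*exp(6*t) + 3*exp(3*t), -exp(6*t) + 2*exp(3*t), 2*exp(6*t) - 2*exp(3*t)]
  [-3*exp(6*t) + 3*exp(3*t), -exp(6*t) + exp(3*t), 2*exp(6*t) - exp(3*t)]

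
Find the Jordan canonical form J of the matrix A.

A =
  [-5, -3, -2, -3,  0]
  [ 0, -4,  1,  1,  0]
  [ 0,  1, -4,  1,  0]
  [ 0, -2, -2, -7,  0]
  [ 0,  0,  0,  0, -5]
J_3(-5) ⊕ J_1(-5) ⊕ J_1(-5)

The characteristic polynomial is
  det(x·I − A) = x^5 + 25*x^4 + 250*x^3 + 1250*x^2 + 3125*x + 3125 = (x + 5)^5

Eigenvalues and multiplicities (the geometric multiplicity of λ is n − rank(A − λI), which equals the number of Jordan blocks for λ):
  λ = -5: algebraic multiplicity = 5, geometric multiplicity = 3

Determining the block sizes for each eigenvalue:
  λ = -5: with am = 5 and gm = 3, the partition is not yet determined (e.g. several partitions of 5 into 3 parts exist). Let N = A − (-5)·I. Computing rank(N^1) = 2, rank(N^2) = 1, rank(N^3) = 0; the number of blocks of size ≥ j is rank(N^{j−1}) − rank(N^j), giving [3, 1, 1]. So we have 1 block(s) of size 3, 2 block(s) of size 1 → block sizes [3, 1, 1]

Assembling the blocks gives a Jordan form
J =
  [-5,  1,  0,  0,  0]
  [ 0, -5,  1,  0,  0]
  [ 0,  0, -5,  0,  0]
  [ 0,  0,  0, -5,  0]
  [ 0,  0,  0,  0, -5]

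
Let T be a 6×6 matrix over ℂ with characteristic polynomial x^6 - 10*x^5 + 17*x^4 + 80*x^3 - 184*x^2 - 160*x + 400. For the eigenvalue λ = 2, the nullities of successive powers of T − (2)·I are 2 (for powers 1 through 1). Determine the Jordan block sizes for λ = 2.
Block sizes for λ = 2: [1, 1]

From the dimensions of kernels of powers, the number of Jordan blocks of size at least j is d_j − d_{j−1} where d_j = dim ker(N^j) (with d_0 = 0). Computing the differences gives [2].
The number of blocks of size exactly k is (#blocks of size ≥ k) − (#blocks of size ≥ k + 1), so the partition is: 2 block(s) of size 1.
In nonincreasing order the block sizes are [1, 1].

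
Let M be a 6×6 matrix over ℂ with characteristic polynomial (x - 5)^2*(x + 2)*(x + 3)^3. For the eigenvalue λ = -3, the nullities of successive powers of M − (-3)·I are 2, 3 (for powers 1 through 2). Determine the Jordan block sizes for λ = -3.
Block sizes for λ = -3: [2, 1]

From the dimensions of kernels of powers, the number of Jordan blocks of size at least j is d_j − d_{j−1} where d_j = dim ker(N^j) (with d_0 = 0). Computing the differences gives [2, 1].
The number of blocks of size exactly k is (#blocks of size ≥ k) − (#blocks of size ≥ k + 1), so the partition is: 1 block(s) of size 1, 1 block(s) of size 2.
In nonincreasing order the block sizes are [2, 1].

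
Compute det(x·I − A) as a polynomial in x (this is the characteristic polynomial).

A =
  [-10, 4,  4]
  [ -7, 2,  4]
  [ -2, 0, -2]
x^3 + 10*x^2 + 32*x + 32

Expanding det(x·I − A) (e.g. by cofactor expansion or by noting that A is similar to its Jordan form J, which has the same characteristic polynomial as A) gives
  χ_A(x) = x^3 + 10*x^2 + 32*x + 32
which factors as (x + 2)*(x + 4)^2. The eigenvalues (with algebraic multiplicities) are λ = -4 with multiplicity 2, λ = -2 with multiplicity 1.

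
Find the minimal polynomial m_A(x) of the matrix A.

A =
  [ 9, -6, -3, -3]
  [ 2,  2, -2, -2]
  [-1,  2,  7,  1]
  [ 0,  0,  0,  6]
x^2 - 12*x + 36

The characteristic polynomial is χ_A(x) = (x - 6)^4, so the eigenvalues are known. The minimal polynomial is
  m_A(x) = Π_λ (x − λ)^{k_λ}
where k_λ is the size of the *largest* Jordan block for λ (equivalently, the smallest k with (A − λI)^k v = 0 for every generalised eigenvector v of λ).

  λ = 6: largest Jordan block has size 2, contributing (x − 6)^2

So m_A(x) = (x - 6)^2 = x^2 - 12*x + 36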